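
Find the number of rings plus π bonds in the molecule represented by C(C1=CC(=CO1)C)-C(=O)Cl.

Molecular formula from the SMILES: C7H7ClO2.
DoU = (2C + 2 + N − H − X)/2 = (2·7 + 2 + 0 − 7 − 1)/2 = 8/2 = 4.
(Structurally: 1 ring(s) + 3 π bond(s) = 4.)

4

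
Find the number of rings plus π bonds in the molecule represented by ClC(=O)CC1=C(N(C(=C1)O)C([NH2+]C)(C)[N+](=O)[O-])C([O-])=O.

6

Molecular formula from the SMILES: C10H12ClN3O6.
DoU = (2C + 2 + N − H − X)/2 = (2·10 + 2 + 3 − 12 − 1)/2 = 12/2 = 6.
(Structurally: 1 ring(s) + 5 π bond(s) = 6.)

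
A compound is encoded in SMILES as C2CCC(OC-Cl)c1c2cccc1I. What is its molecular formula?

Heavy atoms from the SMILES: 11 C, 1 Cl, 1 I, 1 O.
Implicit hydrogens by atom environment:
  4 × C: 2 H each → 8
  3 × C (aromatic): 1 H each → 3
  3 × C (aromatic): no H
  1 × C: 1 H
  1 × Cl: no H
  1 × I: no H
  1 × O: no H
  Total hydrogens = 12.
Molecular formula: C11H12ClIO

C11H12ClIO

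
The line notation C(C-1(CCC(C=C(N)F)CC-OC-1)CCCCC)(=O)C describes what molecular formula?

Heavy atoms from the SMILES: 16 C, 1 F, 1 N, 2 O.
Implicit hydrogens by atom environment:
  9 × C: 2 H each → 18
  3 × C: no H
  2 × C: 3 H each → 6
  2 × C: 1 H each → 2
  2 × O: no H
  1 × F: no H
  1 × N: 2 H
  Total hydrogens = 28.
Molecular formula: C16H28FNO2

C16H28FNO2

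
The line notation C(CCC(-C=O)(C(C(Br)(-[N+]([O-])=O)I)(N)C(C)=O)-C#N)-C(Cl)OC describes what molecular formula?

C12H16BrClIN3O5

Heavy atoms from the SMILES: 1 Br, 12 C, 1 Cl, 1 I, 3 N, 5 O.
Implicit hydrogens by atom environment:
  5 × C: no H
  4 × O: no H
  3 × C: 2 H each → 6
  2 × C: 3 H each → 6
  2 × C: 1 H each → 2
  1 × Br: no H
  1 × Cl: no H
  1 × I: no H
  1 × N: 2 H
  1 × N: no H
  1 × N (charge +1): no H
  1 × O (charge -1): no H
  Total hydrogens = 16.
Molecular formula: C12H16BrClIN3O5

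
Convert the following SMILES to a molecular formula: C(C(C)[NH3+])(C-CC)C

C7H18N+

Heavy atoms from the SMILES: 7 C, 1 N.
Implicit hydrogens by atom environment:
  3 × C: 3 H each → 9
  2 × C: 2 H each → 4
  2 × C: 1 H each → 2
  1 × N (charge +1): 3 H
  Total hydrogens = 18.
Net charge +1.
Molecular formula: C7H18N+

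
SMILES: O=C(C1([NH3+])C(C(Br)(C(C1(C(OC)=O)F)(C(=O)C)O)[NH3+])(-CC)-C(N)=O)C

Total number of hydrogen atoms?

23

Hydrogens are implicit in SMILES; fill each atom to its normal valence:
  9 × C: no H
  5 × O: no H
  4 × C: 3 H each → 12
  2 × N (charge +1): 3 H each → 6
  1 × Br: no H
  1 × C: 2 H
  1 × F: no H
  1 × N: 2 H
  1 × O: 1 H
  Total hydrogens = 23.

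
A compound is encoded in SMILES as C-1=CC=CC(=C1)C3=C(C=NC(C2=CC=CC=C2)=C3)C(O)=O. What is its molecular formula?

C18H13NO2

Heavy atoms from the SMILES: 18 C, 1 N, 2 O.
Implicit hydrogens by atom environment:
  12 × C (aromatic): 1 H each → 12
  5 × C (aromatic): no H
  1 × C: no H
  1 × N (aromatic): no H
  1 × O: 1 H
  1 × O: no H
  Total hydrogens = 13.
Molecular formula: C18H13NO2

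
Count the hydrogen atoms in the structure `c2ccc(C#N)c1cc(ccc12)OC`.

Hydrogens are implicit in SMILES; fill each atom to its normal valence:
  6 × C (aromatic): 1 H each → 6
  4 × C (aromatic): no H
  1 × C: 3 H
  1 × C: no H
  1 × N: no H
  1 × O: no H
  Total hydrogens = 9.

9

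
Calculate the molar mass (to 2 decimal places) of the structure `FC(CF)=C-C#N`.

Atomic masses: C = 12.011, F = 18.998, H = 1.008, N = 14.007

103.07

Molecular formula: C4H3F2N.
M = 4×12.011 + 2×18.998 + 3×1.008 + 1×14.007 = 103.07 g/mol.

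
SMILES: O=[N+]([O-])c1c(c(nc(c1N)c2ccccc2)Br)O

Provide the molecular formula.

C11H8BrN3O3

Heavy atoms from the SMILES: 1 Br, 11 C, 3 N, 3 O.
Implicit hydrogens by atom environment:
  6 × C (aromatic): no H
  5 × C (aromatic): 1 H each → 5
  1 × Br: no H
  1 × N: 2 H
  1 × N (aromatic): no H
  1 × N (charge +1): no H
  1 × O: 1 H
  1 × O: no H
  1 × O (charge -1): no H
  Total hydrogens = 8.
Molecular formula: C11H8BrN3O3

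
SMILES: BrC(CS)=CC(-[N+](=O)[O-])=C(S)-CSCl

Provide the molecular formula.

Heavy atoms from the SMILES: 1 Br, 6 C, 1 Cl, 1 N, 2 O, 3 S.
Implicit hydrogens by atom environment:
  3 × C: no H
  2 × C: 2 H each → 4
  2 × S: 1 H each → 2
  1 × Br: no H
  1 × C: 1 H
  1 × Cl: no H
  1 × N (charge +1): no H
  1 × O: no H
  1 × O (charge -1): no H
  1 × S: no H
  Total hydrogens = 7.
Molecular formula: C6H7BrClNO2S3

C6H7BrClNO2S3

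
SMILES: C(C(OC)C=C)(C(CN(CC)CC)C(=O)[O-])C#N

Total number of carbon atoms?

The symbol for carbon appears 13 times in the SMILES.

13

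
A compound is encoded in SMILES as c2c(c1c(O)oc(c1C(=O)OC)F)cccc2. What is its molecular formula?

Heavy atoms from the SMILES: 12 C, 1 F, 4 O.
Implicit hydrogens by atom environment:
  5 × C (aromatic): 1 H each → 5
  5 × C (aromatic): no H
  2 × O: no H
  1 × C: 3 H
  1 × C: no H
  1 × F: no H
  1 × O: 1 H
  1 × O (aromatic): no H
  Total hydrogens = 9.
Molecular formula: C12H9FO4

C12H9FO4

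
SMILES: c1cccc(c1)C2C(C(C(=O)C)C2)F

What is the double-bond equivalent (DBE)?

6

Molecular formula from the SMILES: C12H13FO.
DoU = (2C + 2 + N − H − X)/2 = (2·12 + 2 + 0 − 13 − 1)/2 = 12/2 = 6.
(Structurally: 2 ring(s) + 4 π bond(s) = 6.)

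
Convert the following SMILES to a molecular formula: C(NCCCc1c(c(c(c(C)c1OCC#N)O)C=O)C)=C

C16H20N2O3

Heavy atoms from the SMILES: 16 C, 2 N, 3 O.
Implicit hydrogens by atom environment:
  6 × C (aromatic): no H
  5 × C: 2 H each → 10
  2 × C: 3 H each → 6
  2 × C: 1 H each → 2
  2 × O: no H
  1 × C: no H
  1 × N: 1 H
  1 × N: no H
  1 × O: 1 H
  Total hydrogens = 20.
Molecular formula: C16H20N2O3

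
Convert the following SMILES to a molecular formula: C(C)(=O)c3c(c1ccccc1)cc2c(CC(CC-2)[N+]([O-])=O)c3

C18H17NO3

Heavy atoms from the SMILES: 18 C, 1 N, 3 O.
Implicit hydrogens by atom environment:
  7 × C (aromatic): 1 H each → 7
  5 × C (aromatic): no H
  3 × C: 2 H each → 6
  2 × O: no H
  1 × C: 3 H
  1 × C: 1 H
  1 × C: no H
  1 × N (charge +1): no H
  1 × O (charge -1): no H
  Total hydrogens = 17.
Molecular formula: C18H17NO3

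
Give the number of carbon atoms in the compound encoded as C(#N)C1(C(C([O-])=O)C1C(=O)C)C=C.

The symbol for carbon appears 9 times in the SMILES.

9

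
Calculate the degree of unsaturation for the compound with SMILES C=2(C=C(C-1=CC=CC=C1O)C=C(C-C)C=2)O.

Molecular formula from the SMILES: C14H14O2.
DoU = (2C + 2 + N − H − X)/2 = (2·14 + 2 + 0 − 14 − 0)/2 = 16/2 = 8.
(Structurally: 2 ring(s) + 6 π bond(s) = 8.)

8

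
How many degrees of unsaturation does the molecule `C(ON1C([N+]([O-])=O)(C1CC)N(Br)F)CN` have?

2

Molecular formula from the SMILES: C6H12BrFN4O3.
DoU = (2C + 2 + N − H − X)/2 = (2·6 + 2 + 4 − 12 − 2)/2 = 4/2 = 2.
(Structurally: 1 ring(s) + 1 π bond(s) = 2.)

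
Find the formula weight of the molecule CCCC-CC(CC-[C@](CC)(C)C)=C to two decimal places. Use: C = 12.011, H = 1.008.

196.38

Molecular formula: C14H28.
M = 14×12.011 + 28×1.008 = 196.38 g/mol.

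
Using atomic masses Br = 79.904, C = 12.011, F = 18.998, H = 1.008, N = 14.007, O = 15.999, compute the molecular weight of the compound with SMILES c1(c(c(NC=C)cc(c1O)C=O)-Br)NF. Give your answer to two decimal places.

275.08

Molecular formula: C9H8BrFN2O2.
M = 1×79.904 + 9×12.011 + 1×18.998 + 8×1.008 + 2×14.007 + 2×15.999 = 275.08 g/mol.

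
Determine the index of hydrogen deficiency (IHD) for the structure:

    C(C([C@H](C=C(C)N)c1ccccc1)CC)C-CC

Molecular formula from the SMILES: C17H27N.
DoU = (2C + 2 + N − H − X)/2 = (2·17 + 2 + 1 − 27 − 0)/2 = 10/2 = 5.
(Structurally: 1 ring(s) + 4 π bond(s) = 5.)

5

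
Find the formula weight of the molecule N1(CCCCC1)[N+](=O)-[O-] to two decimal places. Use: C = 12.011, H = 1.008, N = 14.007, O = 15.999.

130.15

Molecular formula: C5H10N2O2.
M = 5×12.011 + 10×1.008 + 2×14.007 + 2×15.999 = 130.15 g/mol.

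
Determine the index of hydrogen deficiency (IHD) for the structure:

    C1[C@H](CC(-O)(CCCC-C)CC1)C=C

2

Molecular formula from the SMILES: C13H24O.
DoU = (2C + 2 + N − H − X)/2 = (2·13 + 2 + 0 − 24 − 0)/2 = 4/2 = 2.
(Structurally: 1 ring(s) + 1 π bond(s) = 2.)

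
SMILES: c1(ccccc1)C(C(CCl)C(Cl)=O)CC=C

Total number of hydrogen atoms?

14

Hydrogens are implicit in SMILES; fill each atom to its normal valence:
  5 × C (aromatic): 1 H each → 5
  3 × C: 2 H each → 6
  3 × C: 1 H each → 3
  2 × Cl: no H
  1 × C: no H
  1 × C (aromatic): no H
  1 × O: no H
  Total hydrogens = 14.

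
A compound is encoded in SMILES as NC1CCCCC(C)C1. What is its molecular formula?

C8H17N

Heavy atoms from the SMILES: 8 C, 1 N.
Implicit hydrogens by atom environment:
  5 × C: 2 H each → 10
  2 × C: 1 H each → 2
  1 × C: 3 H
  1 × N: 2 H
  Total hydrogens = 17.
Molecular formula: C8H17N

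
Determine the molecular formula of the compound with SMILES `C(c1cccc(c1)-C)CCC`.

C11H16

Heavy atoms from the SMILES: 11 C.
Implicit hydrogens by atom environment:
  4 × C (aromatic): 1 H each → 4
  3 × C: 2 H each → 6
  2 × C: 3 H each → 6
  2 × C (aromatic): no H
  Total hydrogens = 16.
Molecular formula: C11H16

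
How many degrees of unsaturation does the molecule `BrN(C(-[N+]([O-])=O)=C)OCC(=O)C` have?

Molecular formula from the SMILES: C5H7BrN2O4.
DoU = (2C + 2 + N − H − X)/2 = (2·5 + 2 + 2 − 7 − 1)/2 = 6/2 = 3.
(Structurally: 0 ring(s) + 3 π bond(s) = 3.)

3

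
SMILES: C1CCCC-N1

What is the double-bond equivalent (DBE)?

1

Molecular formula from the SMILES: C5H11N.
DoU = (2C + 2 + N − H − X)/2 = (2·5 + 2 + 1 − 11 − 0)/2 = 2/2 = 1.
(Structurally: 1 ring(s) + 0 π bond(s) = 1.)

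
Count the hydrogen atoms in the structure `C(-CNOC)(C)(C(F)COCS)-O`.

16

Hydrogens are implicit in SMILES; fill each atom to its normal valence:
  3 × C: 2 H each → 6
  2 × C: 3 H each → 6
  2 × O: no H
  1 × C: 1 H
  1 × C: no H
  1 × F: no H
  1 × N: 1 H
  1 × O: 1 H
  1 × S: 1 H
  Total hydrogens = 16.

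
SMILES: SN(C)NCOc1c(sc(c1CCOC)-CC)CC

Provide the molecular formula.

C13H24N2O2S2

Heavy atoms from the SMILES: 13 C, 2 N, 2 O, 2 S.
Implicit hydrogens by atom environment:
  5 × C: 2 H each → 10
  4 × C: 3 H each → 12
  4 × C (aromatic): no H
  2 × O: no H
  1 × N: 1 H
  1 × N: no H
  1 × S: 1 H
  1 × S (aromatic): no H
  Total hydrogens = 24.
Molecular formula: C13H24N2O2S2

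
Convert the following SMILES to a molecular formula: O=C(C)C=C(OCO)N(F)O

Heavy atoms from the SMILES: 5 C, 1 F, 1 N, 4 O.
Implicit hydrogens by atom environment:
  2 × C: no H
  2 × O: 1 H each → 2
  2 × O: no H
  1 × C: 3 H
  1 × C: 2 H
  1 × C: 1 H
  1 × F: no H
  1 × N: no H
  Total hydrogens = 8.
Molecular formula: C5H8FNO4

C5H8FNO4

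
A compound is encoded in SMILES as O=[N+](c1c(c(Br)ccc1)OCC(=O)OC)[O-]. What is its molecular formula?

C9H8BrNO5

Heavy atoms from the SMILES: 1 Br, 9 C, 1 N, 5 O.
Implicit hydrogens by atom environment:
  4 × O: no H
  3 × C (aromatic): 1 H each → 3
  3 × C (aromatic): no H
  1 × Br: no H
  1 × C: 3 H
  1 × C: 2 H
  1 × C: no H
  1 × N (charge +1): no H
  1 × O (charge -1): no H
  Total hydrogens = 8.
Molecular formula: C9H8BrNO5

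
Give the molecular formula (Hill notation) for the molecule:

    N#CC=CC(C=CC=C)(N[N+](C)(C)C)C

C12H20N3+

Heavy atoms from the SMILES: 12 C, 3 N.
Implicit hydrogens by atom environment:
  5 × C: 1 H each → 5
  4 × C: 3 H each → 12
  2 × C: no H
  1 × C: 2 H
  1 × N: 1 H
  1 × N: no H
  1 × N (charge +1): no H
  Total hydrogens = 20.
Net charge +1.
Molecular formula: C12H20N3+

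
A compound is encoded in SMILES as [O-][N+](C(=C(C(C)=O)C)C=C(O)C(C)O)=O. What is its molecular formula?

Heavy atoms from the SMILES: 9 C, 1 N, 5 O.
Implicit hydrogens by atom environment:
  4 × C: no H
  3 × C: 3 H each → 9
  2 × C: 1 H each → 2
  2 × O: 1 H each → 2
  2 × O: no H
  1 × N (charge +1): no H
  1 × O (charge -1): no H
  Total hydrogens = 13.
Molecular formula: C9H13NO5

C9H13NO5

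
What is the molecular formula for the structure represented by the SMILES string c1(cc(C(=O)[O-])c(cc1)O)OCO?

C8H7O5-

Heavy atoms from the SMILES: 8 C, 5 O.
Implicit hydrogens by atom environment:
  3 × C (aromatic): 1 H each → 3
  3 × C (aromatic): no H
  2 × O: 1 H each → 2
  2 × O: no H
  1 × C: 2 H
  1 × C: no H
  1 × O (charge -1): no H
  Total hydrogens = 7.
Net charge -1.
Molecular formula: C8H7O5-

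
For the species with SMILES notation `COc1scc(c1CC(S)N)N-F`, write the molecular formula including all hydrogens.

C7H11FN2OS2

Heavy atoms from the SMILES: 7 C, 1 F, 2 N, 1 O, 2 S.
Implicit hydrogens by atom environment:
  3 × C (aromatic): no H
  1 × C: 3 H
  1 × C: 2 H
  1 × C (aromatic): 1 H
  1 × C: 1 H
  1 × F: no H
  1 × N: 2 H
  1 × N: 1 H
  1 × O: no H
  1 × S: 1 H
  1 × S (aromatic): no H
  Total hydrogens = 11.
Molecular formula: C7H11FN2OS2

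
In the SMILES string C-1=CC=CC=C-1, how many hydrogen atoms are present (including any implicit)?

6

Hydrogens are implicit in SMILES; fill each atom to its normal valence:
  6 × C (aromatic): 1 H each → 6
  Total hydrogens = 6.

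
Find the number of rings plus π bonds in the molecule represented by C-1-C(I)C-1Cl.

Molecular formula from the SMILES: C3H4ClI.
DoU = (2C + 2 + N − H − X)/2 = (2·3 + 2 + 0 − 4 − 2)/2 = 2/2 = 1.
(Structurally: 1 ring(s) + 0 π bond(s) = 1.)

1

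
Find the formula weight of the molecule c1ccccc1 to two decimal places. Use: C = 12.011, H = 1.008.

78.11

Molecular formula: C6H6.
M = 6×12.011 + 6×1.008 = 78.11 g/mol.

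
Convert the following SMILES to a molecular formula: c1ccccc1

C6H6

Heavy atoms from the SMILES: 6 C.
Implicit hydrogens by atom environment:
  6 × C (aromatic): 1 H each → 6
  Total hydrogens = 6.
Molecular formula: C6H6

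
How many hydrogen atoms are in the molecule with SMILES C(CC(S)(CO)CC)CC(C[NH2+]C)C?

Hydrogens are implicit in SMILES; fill each atom to its normal valence:
  6 × C: 2 H each → 12
  3 × C: 3 H each → 9
  1 × C: 1 H
  1 × C: no H
  1 × N (charge +1): 2 H
  1 × O: 1 H
  1 × S: 1 H
  Total hydrogens = 26.

26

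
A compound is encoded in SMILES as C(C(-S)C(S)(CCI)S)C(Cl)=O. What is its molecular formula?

Heavy atoms from the SMILES: 6 C, 1 Cl, 1 I, 1 O, 3 S.
Implicit hydrogens by atom environment:
  3 × C: 2 H each → 6
  3 × S: 1 H each → 3
  2 × C: no H
  1 × C: 1 H
  1 × Cl: no H
  1 × I: no H
  1 × O: no H
  Total hydrogens = 10.
Molecular formula: C6H10ClIOS3

C6H10ClIOS3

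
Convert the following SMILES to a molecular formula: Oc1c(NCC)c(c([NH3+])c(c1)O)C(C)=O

Heavy atoms from the SMILES: 10 C, 2 N, 3 O.
Implicit hydrogens by atom environment:
  5 × C (aromatic): no H
  2 × C: 3 H each → 6
  2 × O: 1 H each → 2
  1 × C: 2 H
  1 × C (aromatic): 1 H
  1 × C: no H
  1 × N (charge +1): 3 H
  1 × N: 1 H
  1 × O: no H
  Total hydrogens = 15.
Net charge +1.
Molecular formula: C10H15N2O3+

C10H15N2O3+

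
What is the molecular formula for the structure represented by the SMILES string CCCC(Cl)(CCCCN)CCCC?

Heavy atoms from the SMILES: 12 C, 1 Cl, 1 N.
Implicit hydrogens by atom environment:
  9 × C: 2 H each → 18
  2 × C: 3 H each → 6
  1 × C: no H
  1 × Cl: no H
  1 × N: 2 H
  Total hydrogens = 26.
Molecular formula: C12H26ClN

C12H26ClN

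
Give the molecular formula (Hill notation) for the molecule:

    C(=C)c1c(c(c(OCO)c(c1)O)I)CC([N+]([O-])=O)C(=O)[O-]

Heavy atoms from the SMILES: 12 C, 1 I, 1 N, 7 O.
Implicit hydrogens by atom environment:
  5 × C (aromatic): no H
  3 × C: 2 H each → 6
  3 × O: no H
  2 × C: 1 H each → 2
  2 × O: 1 H each → 2
  2 × O (charge -1): no H
  1 × C (aromatic): 1 H
  1 × C: no H
  1 × I: no H
  1 × N (charge +1): no H
  Total hydrogens = 11.
Net charge -1.
Molecular formula: C12H11INO7-

C12H11INO7-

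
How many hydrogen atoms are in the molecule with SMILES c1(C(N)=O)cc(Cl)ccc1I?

5

Hydrogens are implicit in SMILES; fill each atom to its normal valence:
  3 × C (aromatic): 1 H each → 3
  3 × C (aromatic): no H
  1 × C: no H
  1 × Cl: no H
  1 × I: no H
  1 × N: 2 H
  1 × O: no H
  Total hydrogens = 5.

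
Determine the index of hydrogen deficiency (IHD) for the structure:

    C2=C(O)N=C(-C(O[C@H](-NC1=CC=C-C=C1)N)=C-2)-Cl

8

Molecular formula from the SMILES: C12H12ClN3O2.
DoU = (2C + 2 + N − H − X)/2 = (2·12 + 2 + 3 − 12 − 1)/2 = 16/2 = 8.
(Structurally: 2 ring(s) + 6 π bond(s) = 8.)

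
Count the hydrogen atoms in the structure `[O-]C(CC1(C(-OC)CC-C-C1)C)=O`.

17

Hydrogens are implicit in SMILES; fill each atom to its normal valence:
  5 × C: 2 H each → 10
  2 × C: 3 H each → 6
  2 × C: no H
  2 × O: no H
  1 × C: 1 H
  1 × O (charge -1): no H
  Total hydrogens = 17.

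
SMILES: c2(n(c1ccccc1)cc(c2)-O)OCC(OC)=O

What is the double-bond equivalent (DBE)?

Molecular formula from the SMILES: C13H13NO4.
DoU = (2C + 2 + N − H − X)/2 = (2·13 + 2 + 1 − 13 − 0)/2 = 16/2 = 8.
(Structurally: 2 ring(s) + 6 π bond(s) = 8.)

8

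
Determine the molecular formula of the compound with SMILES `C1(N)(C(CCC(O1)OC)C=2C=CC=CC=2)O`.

Heavy atoms from the SMILES: 12 C, 1 N, 3 O.
Implicit hydrogens by atom environment:
  5 × C (aromatic): 1 H each → 5
  2 × C: 2 H each → 4
  2 × C: 1 H each → 2
  2 × O: no H
  1 × C: 3 H
  1 × C: no H
  1 × C (aromatic): no H
  1 × N: 2 H
  1 × O: 1 H
  Total hydrogens = 17.
Molecular formula: C12H17NO3

C12H17NO3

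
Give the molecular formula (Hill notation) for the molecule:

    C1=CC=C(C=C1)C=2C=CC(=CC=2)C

C13H12

Heavy atoms from the SMILES: 13 C.
Implicit hydrogens by atom environment:
  9 × C (aromatic): 1 H each → 9
  3 × C (aromatic): no H
  1 × C: 3 H
  Total hydrogens = 12.
Molecular formula: C13H12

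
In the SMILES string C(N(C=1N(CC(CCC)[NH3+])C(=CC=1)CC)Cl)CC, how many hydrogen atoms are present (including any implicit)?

Hydrogens are implicit in SMILES; fill each atom to its normal valence:
  6 × C: 2 H each → 12
  3 × C: 3 H each → 9
  2 × C (aromatic): 1 H each → 2
  2 × C (aromatic): no H
  1 × C: 1 H
  1 × Cl: no H
  1 × N (charge +1): 3 H
  1 × N (aromatic): no H
  1 × N: no H
  Total hydrogens = 27.

27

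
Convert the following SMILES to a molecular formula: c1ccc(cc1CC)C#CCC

C12H14

Heavy atoms from the SMILES: 12 C.
Implicit hydrogens by atom environment:
  4 × C (aromatic): 1 H each → 4
  2 × C: 3 H each → 6
  2 × C: 2 H each → 4
  2 × C (aromatic): no H
  2 × C: no H
  Total hydrogens = 14.
Molecular formula: C12H14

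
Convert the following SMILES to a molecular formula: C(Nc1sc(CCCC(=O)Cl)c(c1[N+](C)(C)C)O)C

C13H22ClN2O2S+

Heavy atoms from the SMILES: 13 C, 1 Cl, 2 N, 2 O, 1 S.
Implicit hydrogens by atom environment:
  4 × C: 3 H each → 12
  4 × C: 2 H each → 8
  4 × C (aromatic): no H
  1 × C: no H
  1 × Cl: no H
  1 × N: 1 H
  1 × N (charge +1): no H
  1 × O: 1 H
  1 × O: no H
  1 × S (aromatic): no H
  Total hydrogens = 22.
Net charge +1.
Molecular formula: C13H22ClN2O2S+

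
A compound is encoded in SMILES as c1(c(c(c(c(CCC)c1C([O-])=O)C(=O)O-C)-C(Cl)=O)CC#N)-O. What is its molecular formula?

Heavy atoms from the SMILES: 15 C, 1 Cl, 1 N, 6 O.
Implicit hydrogens by atom environment:
  6 × C (aromatic): no H
  4 × C: no H
  4 × O: no H
  3 × C: 2 H each → 6
  2 × C: 3 H each → 6
  1 × Cl: no H
  1 × N: no H
  1 × O: 1 H
  1 × O (charge -1): no H
  Total hydrogens = 13.
Net charge -1.
Molecular formula: C15H13ClNO6-

C15H13ClNO6-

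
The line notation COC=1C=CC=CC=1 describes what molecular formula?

Heavy atoms from the SMILES: 7 C, 1 O.
Implicit hydrogens by atom environment:
  5 × C (aromatic): 1 H each → 5
  1 × C: 3 H
  1 × C (aromatic): no H
  1 × O: no H
  Total hydrogens = 8.
Molecular formula: C7H8O

C7H8O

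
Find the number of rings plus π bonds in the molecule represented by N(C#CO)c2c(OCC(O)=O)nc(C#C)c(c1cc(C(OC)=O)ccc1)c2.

14

Molecular formula from the SMILES: C19H14N2O6.
DoU = (2C + 2 + N − H − X)/2 = (2·19 + 2 + 2 − 14 − 0)/2 = 28/2 = 14.
(Structurally: 2 ring(s) + 12 π bond(s) = 14.)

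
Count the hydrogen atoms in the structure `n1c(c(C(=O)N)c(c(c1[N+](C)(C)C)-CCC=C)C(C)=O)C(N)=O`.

Hydrogens are implicit in SMILES; fill each atom to its normal valence:
  5 × C (aromatic): no H
  4 × C: 3 H each → 12
  3 × C: 2 H each → 6
  3 × C: no H
  3 × O: no H
  2 × N: 2 H each → 4
  1 × C: 1 H
  1 × N (aromatic): no H
  1 × N (charge +1): no H
  Total hydrogens = 23.

23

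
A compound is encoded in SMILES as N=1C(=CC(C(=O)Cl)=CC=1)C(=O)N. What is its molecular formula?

Heavy atoms from the SMILES: 7 C, 1 Cl, 2 N, 2 O.
Implicit hydrogens by atom environment:
  3 × C (aromatic): 1 H each → 3
  2 × C (aromatic): no H
  2 × C: no H
  2 × O: no H
  1 × Cl: no H
  1 × N: 2 H
  1 × N (aromatic): no H
  Total hydrogens = 5.
Molecular formula: C7H5ClN2O2

C7H5ClN2O2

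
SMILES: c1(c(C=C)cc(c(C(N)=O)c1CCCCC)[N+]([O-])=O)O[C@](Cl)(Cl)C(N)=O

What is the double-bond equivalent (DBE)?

Molecular formula from the SMILES: C16H19Cl2N3O5.
DoU = (2C + 2 + N − H − X)/2 = (2·16 + 2 + 3 − 19 − 2)/2 = 16/2 = 8.
(Structurally: 1 ring(s) + 7 π bond(s) = 8.)

8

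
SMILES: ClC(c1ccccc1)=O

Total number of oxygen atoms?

The symbol for oxygen appears 1 time in the SMILES.

1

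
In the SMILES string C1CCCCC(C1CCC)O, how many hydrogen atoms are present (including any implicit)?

20

Hydrogens are implicit in SMILES; fill each atom to its normal valence:
  7 × C: 2 H each → 14
  2 × C: 1 H each → 2
  1 × C: 3 H
  1 × O: 1 H
  Total hydrogens = 20.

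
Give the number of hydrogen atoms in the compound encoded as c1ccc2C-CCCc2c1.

Hydrogens are implicit in SMILES; fill each atom to its normal valence:
  4 × C: 2 H each → 8
  4 × C (aromatic): 1 H each → 4
  2 × C (aromatic): no H
  Total hydrogens = 12.

12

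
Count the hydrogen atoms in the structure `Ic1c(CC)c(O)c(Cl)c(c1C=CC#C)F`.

9

Hydrogens are implicit in SMILES; fill each atom to its normal valence:
  6 × C (aromatic): no H
  3 × C: 1 H each → 3
  1 × C: 3 H
  1 × C: 2 H
  1 × C: no H
  1 × Cl: no H
  1 × F: no H
  1 × I: no H
  1 × O: 1 H
  Total hydrogens = 9.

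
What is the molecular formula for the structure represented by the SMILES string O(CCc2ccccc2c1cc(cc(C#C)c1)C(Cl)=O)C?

C18H15ClO2

Heavy atoms from the SMILES: 18 C, 1 Cl, 2 O.
Implicit hydrogens by atom environment:
  7 × C (aromatic): 1 H each → 7
  5 × C (aromatic): no H
  2 × C: 2 H each → 4
  2 × C: no H
  2 × O: no H
  1 × C: 3 H
  1 × C: 1 H
  1 × Cl: no H
  Total hydrogens = 15.
Molecular formula: C18H15ClO2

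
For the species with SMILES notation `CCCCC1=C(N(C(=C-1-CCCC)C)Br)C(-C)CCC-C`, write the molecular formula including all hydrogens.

C19H34BrN

Heavy atoms from the SMILES: 1 Br, 19 C, 1 N.
Implicit hydrogens by atom environment:
  9 × C: 2 H each → 18
  5 × C: 3 H each → 15
  4 × C (aromatic): no H
  1 × Br: no H
  1 × C: 1 H
  1 × N (aromatic): no H
  Total hydrogens = 34.
Molecular formula: C19H34BrN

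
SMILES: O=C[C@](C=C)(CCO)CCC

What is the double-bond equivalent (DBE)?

2

Molecular formula from the SMILES: C9H16O2.
DoU = (2C + 2 + N − H − X)/2 = (2·9 + 2 + 0 − 16 − 0)/2 = 4/2 = 2.
(Structurally: 0 ring(s) + 2 π bond(s) = 2.)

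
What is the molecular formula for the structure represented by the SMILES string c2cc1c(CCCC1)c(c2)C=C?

Heavy atoms from the SMILES: 12 C.
Implicit hydrogens by atom environment:
  5 × C: 2 H each → 10
  3 × C (aromatic): 1 H each → 3
  3 × C (aromatic): no H
  1 × C: 1 H
  Total hydrogens = 14.
Molecular formula: C12H14

C12H14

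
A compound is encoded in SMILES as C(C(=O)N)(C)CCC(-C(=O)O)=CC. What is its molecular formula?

Heavy atoms from the SMILES: 9 C, 1 N, 3 O.
Implicit hydrogens by atom environment:
  3 × C: no H
  2 × C: 3 H each → 6
  2 × C: 2 H each → 4
  2 × C: 1 H each → 2
  2 × O: no H
  1 × N: 2 H
  1 × O: 1 H
  Total hydrogens = 15.
Molecular formula: C9H15NO3

C9H15NO3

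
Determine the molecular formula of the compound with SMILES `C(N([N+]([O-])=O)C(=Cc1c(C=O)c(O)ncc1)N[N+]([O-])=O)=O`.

C9H7N5O7

Heavy atoms from the SMILES: 9 C, 5 N, 7 O.
Implicit hydrogens by atom environment:
  4 × O: no H
  3 × C: 1 H each → 3
  3 × C (aromatic): no H
  2 × C (aromatic): 1 H each → 2
  2 × N (charge +1): no H
  2 × O (charge -1): no H
  1 × C: no H
  1 × N: 1 H
  1 × N (aromatic): no H
  1 × N: no H
  1 × O: 1 H
  Total hydrogens = 7.
Molecular formula: C9H7N5O7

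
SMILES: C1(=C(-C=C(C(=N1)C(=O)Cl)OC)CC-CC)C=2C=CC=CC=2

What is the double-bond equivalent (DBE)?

Molecular formula from the SMILES: C17H18ClNO2.
DoU = (2C + 2 + N − H − X)/2 = (2·17 + 2 + 1 − 18 − 1)/2 = 18/2 = 9.
(Structurally: 2 ring(s) + 7 π bond(s) = 9.)

9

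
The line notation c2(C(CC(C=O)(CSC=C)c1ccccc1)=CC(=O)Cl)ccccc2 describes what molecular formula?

Heavy atoms from the SMILES: 21 C, 1 Cl, 2 O, 1 S.
Implicit hydrogens by atom environment:
  10 × C (aromatic): 1 H each → 10
  3 × C: 2 H each → 6
  3 × C: 1 H each → 3
  3 × C: no H
  2 × C (aromatic): no H
  2 × O: no H
  1 × Cl: no H
  1 × S: no H
  Total hydrogens = 19.
Molecular formula: C21H19ClO2S

C21H19ClO2S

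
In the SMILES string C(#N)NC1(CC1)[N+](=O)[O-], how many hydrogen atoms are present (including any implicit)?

Hydrogens are implicit in SMILES; fill each atom to its normal valence:
  2 × C: 2 H each → 4
  2 × C: no H
  1 × N: 1 H
  1 × N (charge +1): no H
  1 × N: no H
  1 × O: no H
  1 × O (charge -1): no H
  Total hydrogens = 5.

5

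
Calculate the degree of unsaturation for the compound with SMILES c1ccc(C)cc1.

Molecular formula from the SMILES: C7H8.
DoU = (2C + 2 + N − H − X)/2 = (2·7 + 2 + 0 − 8 − 0)/2 = 8/2 = 4.
(Structurally: 1 ring(s) + 3 π bond(s) = 4.)

4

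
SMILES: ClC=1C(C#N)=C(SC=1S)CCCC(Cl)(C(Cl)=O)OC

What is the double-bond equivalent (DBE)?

6

Molecular formula from the SMILES: C11H10Cl3NO2S2.
DoU = (2C + 2 + N − H − X)/2 = (2·11 + 2 + 1 − 10 − 3)/2 = 12/2 = 6.
(Structurally: 1 ring(s) + 5 π bond(s) = 6.)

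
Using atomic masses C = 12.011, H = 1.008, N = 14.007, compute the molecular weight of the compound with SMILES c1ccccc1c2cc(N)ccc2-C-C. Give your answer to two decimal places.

Molecular formula: C14H15N.
M = 14×12.011 + 15×1.008 + 1×14.007 = 197.28 g/mol.

197.28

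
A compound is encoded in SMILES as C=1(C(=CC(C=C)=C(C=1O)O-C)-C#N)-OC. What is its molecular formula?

C11H11NO3

Heavy atoms from the SMILES: 11 C, 1 N, 3 O.
Implicit hydrogens by atom environment:
  5 × C (aromatic): no H
  2 × C: 3 H each → 6
  2 × O: no H
  1 × C: 2 H
  1 × C (aromatic): 1 H
  1 × C: 1 H
  1 × C: no H
  1 × N: no H
  1 × O: 1 H
  Total hydrogens = 11.
Molecular formula: C11H11NO3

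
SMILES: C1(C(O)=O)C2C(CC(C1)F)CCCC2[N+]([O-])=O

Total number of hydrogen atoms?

Hydrogens are implicit in SMILES; fill each atom to its normal valence:
  5 × C: 2 H each → 10
  5 × C: 1 H each → 5
  2 × O: no H
  1 × C: no H
  1 × F: no H
  1 × N (charge +1): no H
  1 × O: 1 H
  1 × O (charge -1): no H
  Total hydrogens = 16.

16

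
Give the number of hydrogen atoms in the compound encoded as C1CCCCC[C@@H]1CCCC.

22

Hydrogens are implicit in SMILES; fill each atom to its normal valence:
  9 × C: 2 H each → 18
  1 × C: 3 H
  1 × C: 1 H
  Total hydrogens = 22.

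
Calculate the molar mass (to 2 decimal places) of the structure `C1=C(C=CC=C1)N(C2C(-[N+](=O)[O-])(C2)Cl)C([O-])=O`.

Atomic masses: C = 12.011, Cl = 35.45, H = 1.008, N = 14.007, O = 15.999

255.63

Molecular formula: C10H8ClN2O4-.
M = 10×12.011 + 1×35.45 + 8×1.008 + 2×14.007 + 4×15.999 = 255.63 g/mol.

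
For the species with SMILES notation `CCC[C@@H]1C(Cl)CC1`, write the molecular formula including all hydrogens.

C7H13Cl

Heavy atoms from the SMILES: 7 C, 1 Cl.
Implicit hydrogens by atom environment:
  4 × C: 2 H each → 8
  2 × C: 1 H each → 2
  1 × C: 3 H
  1 × Cl: no H
  Total hydrogens = 13.
Molecular formula: C7H13Cl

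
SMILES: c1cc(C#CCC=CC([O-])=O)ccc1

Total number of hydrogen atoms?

Hydrogens are implicit in SMILES; fill each atom to its normal valence:
  5 × C (aromatic): 1 H each → 5
  3 × C: no H
  2 × C: 1 H each → 2
  1 × C: 2 H
  1 × C (aromatic): no H
  1 × O: no H
  1 × O (charge -1): no H
  Total hydrogens = 9.

9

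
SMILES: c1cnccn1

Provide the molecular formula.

C4H4N2

Heavy atoms from the SMILES: 4 C, 2 N.
Implicit hydrogens by atom environment:
  4 × C (aromatic): 1 H each → 4
  2 × N (aromatic): no H
  Total hydrogens = 4.
Molecular formula: C4H4N2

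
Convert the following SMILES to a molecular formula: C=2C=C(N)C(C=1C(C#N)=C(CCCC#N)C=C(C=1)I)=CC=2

Heavy atoms from the SMILES: 17 C, 1 I, 3 N.
Implicit hydrogens by atom environment:
  6 × C (aromatic): 1 H each → 6
  6 × C (aromatic): no H
  3 × C: 2 H each → 6
  2 × C: no H
  2 × N: no H
  1 × I: no H
  1 × N: 2 H
  Total hydrogens = 14.
Molecular formula: C17H14IN3

C17H14IN3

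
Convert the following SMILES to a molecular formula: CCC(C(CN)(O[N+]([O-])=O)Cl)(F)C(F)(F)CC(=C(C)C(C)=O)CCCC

C16H26ClF3N2O4

Heavy atoms from the SMILES: 16 C, 1 Cl, 3 F, 2 N, 4 O.
Implicit hydrogens by atom environment:
  6 × C: 2 H each → 12
  6 × C: no H
  4 × C: 3 H each → 12
  3 × F: no H
  3 × O: no H
  1 × Cl: no H
  1 × N: 2 H
  1 × N (charge +1): no H
  1 × O (charge -1): no H
  Total hydrogens = 26.
Molecular formula: C16H26ClF3N2O4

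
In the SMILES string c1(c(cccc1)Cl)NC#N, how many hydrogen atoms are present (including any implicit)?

5

Hydrogens are implicit in SMILES; fill each atom to its normal valence:
  4 × C (aromatic): 1 H each → 4
  2 × C (aromatic): no H
  1 × C: no H
  1 × Cl: no H
  1 × N: 1 H
  1 × N: no H
  Total hydrogens = 5.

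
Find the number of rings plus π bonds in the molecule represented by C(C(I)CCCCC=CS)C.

1

Molecular formula from the SMILES: C9H17IS.
DoU = (2C + 2 + N − H − X)/2 = (2·9 + 2 + 0 − 17 − 1)/2 = 2/2 = 1.
(Structurally: 0 ring(s) + 1 π bond(s) = 1.)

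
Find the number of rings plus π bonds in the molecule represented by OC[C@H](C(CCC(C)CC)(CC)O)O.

0

Molecular formula from the SMILES: C11H24O3.
DoU = (2C + 2 + N − H − X)/2 = (2·11 + 2 + 0 − 24 − 0)/2 = 0/2 = 0.
(Structurally: 0 ring(s) + 0 π bond(s) = 0.)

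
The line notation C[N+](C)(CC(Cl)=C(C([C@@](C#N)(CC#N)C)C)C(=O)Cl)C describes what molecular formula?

Heavy atoms from the SMILES: 14 C, 2 Cl, 3 N, 1 O.
Implicit hydrogens by atom environment:
  6 × C: no H
  5 × C: 3 H each → 15
  2 × C: 2 H each → 4
  2 × Cl: no H
  2 × N: no H
  1 × C: 1 H
  1 × N (charge +1): no H
  1 × O: no H
  Total hydrogens = 20.
Net charge +1.
Molecular formula: C14H20Cl2N3O+

C14H20Cl2N3O+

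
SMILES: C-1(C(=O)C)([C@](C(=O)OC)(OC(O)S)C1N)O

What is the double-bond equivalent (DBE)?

3

Molecular formula from the SMILES: C8H13NO6S.
DoU = (2C + 2 + N − H − X)/2 = (2·8 + 2 + 1 − 13 − 0)/2 = 6/2 = 3.
(Structurally: 1 ring(s) + 2 π bond(s) = 3.)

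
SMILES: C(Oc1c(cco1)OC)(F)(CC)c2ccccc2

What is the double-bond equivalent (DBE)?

Molecular formula from the SMILES: C14H15FO3.
DoU = (2C + 2 + N − H − X)/2 = (2·14 + 2 + 0 − 15 − 1)/2 = 14/2 = 7.
(Structurally: 2 ring(s) + 5 π bond(s) = 7.)

7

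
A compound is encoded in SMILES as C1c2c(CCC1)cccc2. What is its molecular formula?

Heavy atoms from the SMILES: 10 C.
Implicit hydrogens by atom environment:
  4 × C: 2 H each → 8
  4 × C (aromatic): 1 H each → 4
  2 × C (aromatic): no H
  Total hydrogens = 12.
Molecular formula: C10H12

C10H12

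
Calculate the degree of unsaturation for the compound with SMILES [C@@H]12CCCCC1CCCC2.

2

Molecular formula from the SMILES: C10H18.
DoU = (2C + 2 + N − H − X)/2 = (2·10 + 2 + 0 − 18 − 0)/2 = 4/2 = 2.
(Structurally: 2 ring(s) + 0 π bond(s) = 2.)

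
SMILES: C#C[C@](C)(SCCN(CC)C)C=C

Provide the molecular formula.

Heavy atoms from the SMILES: 11 C, 1 N, 1 S.
Implicit hydrogens by atom environment:
  4 × C: 2 H each → 8
  3 × C: 3 H each → 9
  2 × C: 1 H each → 2
  2 × C: no H
  1 × N: no H
  1 × S: no H
  Total hydrogens = 19.
Molecular formula: C11H19NS

C11H19NS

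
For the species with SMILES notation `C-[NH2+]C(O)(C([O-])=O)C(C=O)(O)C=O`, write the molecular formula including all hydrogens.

Heavy atoms from the SMILES: 6 C, 1 N, 6 O.
Implicit hydrogens by atom environment:
  3 × C: no H
  3 × O: no H
  2 × C: 1 H each → 2
  2 × O: 1 H each → 2
  1 × C: 3 H
  1 × N (charge +1): 2 H
  1 × O (charge -1): no H
  Total hydrogens = 9.
Molecular formula: C6H9NO6

C6H9NO6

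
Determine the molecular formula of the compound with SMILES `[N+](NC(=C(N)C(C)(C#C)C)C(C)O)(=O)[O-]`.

C9H15N3O3

Heavy atoms from the SMILES: 9 C, 3 N, 3 O.
Implicit hydrogens by atom environment:
  4 × C: no H
  3 × C: 3 H each → 9
  2 × C: 1 H each → 2
  1 × N: 2 H
  1 × N: 1 H
  1 × N (charge +1): no H
  1 × O: 1 H
  1 × O: no H
  1 × O (charge -1): no H
  Total hydrogens = 15.
Molecular formula: C9H15N3O3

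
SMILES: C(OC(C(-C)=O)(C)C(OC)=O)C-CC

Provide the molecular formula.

C10H18O4

Heavy atoms from the SMILES: 10 C, 4 O.
Implicit hydrogens by atom environment:
  4 × C: 3 H each → 12
  4 × O: no H
  3 × C: 2 H each → 6
  3 × C: no H
  Total hydrogens = 18.
Molecular formula: C10H18O4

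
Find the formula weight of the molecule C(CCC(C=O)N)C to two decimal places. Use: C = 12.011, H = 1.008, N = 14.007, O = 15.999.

Molecular formula: C6H13NO.
M = 6×12.011 + 13×1.008 + 1×14.007 + 1×15.999 = 115.18 g/mol.

115.18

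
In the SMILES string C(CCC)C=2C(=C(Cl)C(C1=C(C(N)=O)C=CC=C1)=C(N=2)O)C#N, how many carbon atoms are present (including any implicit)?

17

The symbol for carbon appears 17 times in the SMILES. (Cl is a single chlorine, not C + l.)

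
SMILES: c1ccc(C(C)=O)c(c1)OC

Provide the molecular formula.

Heavy atoms from the SMILES: 9 C, 2 O.
Implicit hydrogens by atom environment:
  4 × C (aromatic): 1 H each → 4
  2 × C: 3 H each → 6
  2 × C (aromatic): no H
  2 × O: no H
  1 × C: no H
  Total hydrogens = 10.
Molecular formula: C9H10O2

C9H10O2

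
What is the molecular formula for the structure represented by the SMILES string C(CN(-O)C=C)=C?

C5H9NO

Heavy atoms from the SMILES: 5 C, 1 N, 1 O.
Implicit hydrogens by atom environment:
  3 × C: 2 H each → 6
  2 × C: 1 H each → 2
  1 × N: no H
  1 × O: 1 H
  Total hydrogens = 9.
Molecular formula: C5H9NO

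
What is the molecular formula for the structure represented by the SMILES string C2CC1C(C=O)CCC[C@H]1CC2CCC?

Heavy atoms from the SMILES: 14 C, 1 O.
Implicit hydrogens by atom environment:
  8 × C: 2 H each → 16
  5 × C: 1 H each → 5
  1 × C: 3 H
  1 × O: no H
  Total hydrogens = 24.
Molecular formula: C14H24O

C14H24O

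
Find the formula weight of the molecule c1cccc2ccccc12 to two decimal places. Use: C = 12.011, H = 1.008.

128.17

Molecular formula: C10H8.
M = 10×12.011 + 8×1.008 = 128.17 g/mol.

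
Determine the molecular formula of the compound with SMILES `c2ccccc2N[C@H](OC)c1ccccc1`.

C14H15NO

Heavy atoms from the SMILES: 14 C, 1 N, 1 O.
Implicit hydrogens by atom environment:
  10 × C (aromatic): 1 H each → 10
  2 × C (aromatic): no H
  1 × C: 3 H
  1 × C: 1 H
  1 × N: 1 H
  1 × O: no H
  Total hydrogens = 15.
Molecular formula: C14H15NO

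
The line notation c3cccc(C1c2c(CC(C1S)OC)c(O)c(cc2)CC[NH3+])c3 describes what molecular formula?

C19H24NO2S+

Heavy atoms from the SMILES: 19 C, 1 N, 2 O, 1 S.
Implicit hydrogens by atom environment:
  7 × C (aromatic): 1 H each → 7
  5 × C (aromatic): no H
  3 × C: 2 H each → 6
  3 × C: 1 H each → 3
  1 × C: 3 H
  1 × N (charge +1): 3 H
  1 × O: 1 H
  1 × O: no H
  1 × S: 1 H
  Total hydrogens = 24.
Net charge +1.
Molecular formula: C19H24NO2S+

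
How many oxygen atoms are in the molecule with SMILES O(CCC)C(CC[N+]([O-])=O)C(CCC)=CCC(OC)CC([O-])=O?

6

The symbol for oxygen appears 6 times in the SMILES.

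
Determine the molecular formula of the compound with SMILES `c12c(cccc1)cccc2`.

C10H8

Heavy atoms from the SMILES: 10 C.
Implicit hydrogens by atom environment:
  8 × C (aromatic): 1 H each → 8
  2 × C (aromatic): no H
  Total hydrogens = 8.
Molecular formula: C10H8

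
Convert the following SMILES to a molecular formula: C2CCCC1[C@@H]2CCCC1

C10H18

Heavy atoms from the SMILES: 10 C.
Implicit hydrogens by atom environment:
  8 × C: 2 H each → 16
  2 × C: 1 H each → 2
  Total hydrogens = 18.
Molecular formula: C10H18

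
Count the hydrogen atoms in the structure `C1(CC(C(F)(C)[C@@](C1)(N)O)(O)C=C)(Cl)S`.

Hydrogens are implicit in SMILES; fill each atom to its normal valence:
  4 × C: no H
  3 × C: 2 H each → 6
  2 × O: 1 H each → 2
  1 × C: 3 H
  1 × C: 1 H
  1 × Cl: no H
  1 × F: no H
  1 × N: 2 H
  1 × S: 1 H
  Total hydrogens = 15.

15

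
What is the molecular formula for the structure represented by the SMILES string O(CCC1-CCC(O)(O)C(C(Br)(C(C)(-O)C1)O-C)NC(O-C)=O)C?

C15H28BrNO7

Heavy atoms from the SMILES: 1 Br, 15 C, 1 N, 7 O.
Implicit hydrogens by atom environment:
  5 × C: 2 H each → 10
  4 × C: 3 H each → 12
  4 × C: no H
  4 × O: no H
  3 × O: 1 H each → 3
  2 × C: 1 H each → 2
  1 × Br: no H
  1 × N: 1 H
  Total hydrogens = 28.
Molecular formula: C15H28BrNO7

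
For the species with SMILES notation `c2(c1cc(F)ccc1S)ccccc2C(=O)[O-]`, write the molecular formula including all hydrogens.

Heavy atoms from the SMILES: 13 C, 1 F, 2 O, 1 S.
Implicit hydrogens by atom environment:
  7 × C (aromatic): 1 H each → 7
  5 × C (aromatic): no H
  1 × C: no H
  1 × F: no H
  1 × O: no H
  1 × O (charge -1): no H
  1 × S: 1 H
  Total hydrogens = 8.
Net charge -1.
Molecular formula: C13H8FO2S-

C13H8FO2S-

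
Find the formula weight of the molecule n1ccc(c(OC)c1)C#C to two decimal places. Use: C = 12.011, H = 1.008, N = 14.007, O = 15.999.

Molecular formula: C8H7NO.
M = 8×12.011 + 7×1.008 + 1×14.007 + 1×15.999 = 133.15 g/mol.

133.15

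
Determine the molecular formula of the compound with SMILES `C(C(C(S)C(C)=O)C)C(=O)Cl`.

C7H11ClO2S

Heavy atoms from the SMILES: 7 C, 1 Cl, 2 O, 1 S.
Implicit hydrogens by atom environment:
  2 × C: 3 H each → 6
  2 × C: 1 H each → 2
  2 × C: no H
  2 × O: no H
  1 × C: 2 H
  1 × Cl: no H
  1 × S: 1 H
  Total hydrogens = 11.
Molecular formula: C7H11ClO2S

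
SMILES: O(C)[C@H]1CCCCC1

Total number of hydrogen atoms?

14

Hydrogens are implicit in SMILES; fill each atom to its normal valence:
  5 × C: 2 H each → 10
  1 × C: 3 H
  1 × C: 1 H
  1 × O: no H
  Total hydrogens = 14.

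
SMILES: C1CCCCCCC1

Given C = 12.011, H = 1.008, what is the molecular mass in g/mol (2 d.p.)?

112.22

Molecular formula: C8H16.
M = 8×12.011 + 16×1.008 = 112.22 g/mol.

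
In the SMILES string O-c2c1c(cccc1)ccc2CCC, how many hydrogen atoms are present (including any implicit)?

Hydrogens are implicit in SMILES; fill each atom to its normal valence:
  6 × C (aromatic): 1 H each → 6
  4 × C (aromatic): no H
  2 × C: 2 H each → 4
  1 × C: 3 H
  1 × O: 1 H
  Total hydrogens = 14.

14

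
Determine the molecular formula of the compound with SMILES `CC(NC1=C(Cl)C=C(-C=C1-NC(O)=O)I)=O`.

C9H8ClIN2O3

Heavy atoms from the SMILES: 9 C, 1 Cl, 1 I, 2 N, 3 O.
Implicit hydrogens by atom environment:
  4 × C (aromatic): no H
  2 × C (aromatic): 1 H each → 2
  2 × C: no H
  2 × N: 1 H each → 2
  2 × O: no H
  1 × C: 3 H
  1 × Cl: no H
  1 × I: no H
  1 × O: 1 H
  Total hydrogens = 8.
Molecular formula: C9H8ClIN2O3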